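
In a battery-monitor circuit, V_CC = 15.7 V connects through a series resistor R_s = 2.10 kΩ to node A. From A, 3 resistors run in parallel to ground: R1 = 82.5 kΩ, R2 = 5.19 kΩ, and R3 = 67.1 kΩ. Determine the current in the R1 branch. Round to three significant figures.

I ≈ 0.130 mA

Equivalent of the parallel group: R_p = 4.552 kΩ.
V_A = 15.7 × 4.552/6.652 = 10.74 V.
Branch current I = V_A/R1 = 10.74/82.5 = 0.1302 mA.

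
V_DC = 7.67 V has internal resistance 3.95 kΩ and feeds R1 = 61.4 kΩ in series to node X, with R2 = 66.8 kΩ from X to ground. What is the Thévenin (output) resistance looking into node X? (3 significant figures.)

R1' = 3.95 + 61.4 = 65.35 kΩ (source resistance + R1).
With V_DC suppressed (replaced by a short), R_th = R1' ‖ R2 = (65.35 × 66.8)/(65.35 + 66.8) = 33.03 kΩ.

R_th ≈ 33.0 kΩ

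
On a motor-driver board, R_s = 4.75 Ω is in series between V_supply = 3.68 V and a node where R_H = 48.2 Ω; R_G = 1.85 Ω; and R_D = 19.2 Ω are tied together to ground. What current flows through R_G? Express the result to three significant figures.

Combine the parallel branches: R_p = (1/48.2 + 1/1.85 + 1/19.2)⁻¹ = 1.630 Ω.
Node voltage V_A = V_supply · R_p/(R_s + R_p) = 3.68 × 0.2555 = 0.9403 V.
Branch current I = V_A/R_G = 0.9403/1.85 = 0.5083 A.

I ≈ 0.508 A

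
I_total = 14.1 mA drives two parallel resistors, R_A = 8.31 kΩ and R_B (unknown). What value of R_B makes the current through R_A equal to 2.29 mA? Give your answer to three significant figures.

R_B ≈ 1.61 kΩ

Two-branch current divider: I_A = I_total · R_B/(R_A + R_B).
2.29/14.1 = R_B/(R_A + R_B) → R_B = R_A · (0.1624)/(1 − 0.1624) = 8.31 × 0.1939 = 1.611 kΩ.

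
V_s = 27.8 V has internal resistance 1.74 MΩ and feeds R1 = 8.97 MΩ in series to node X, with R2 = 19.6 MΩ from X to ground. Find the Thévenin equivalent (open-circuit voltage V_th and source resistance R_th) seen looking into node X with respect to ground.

R1' = 1.74 + 8.97 = 10.71 MΩ (source resistance + R1).
V_th is the unloaded tap voltage: V_s · R2/(R1'+R2) = 27.8 × 0.6467 = 17.98 V.
With V_s suppressed (replaced by a short), R_th = R1' ‖ R2 = (10.71 × 19.6)/(10.71 + 19.6) = 6.926 MΩ.

V_th ≈ 18.0 V, R_th ≈ 6.93 MΩ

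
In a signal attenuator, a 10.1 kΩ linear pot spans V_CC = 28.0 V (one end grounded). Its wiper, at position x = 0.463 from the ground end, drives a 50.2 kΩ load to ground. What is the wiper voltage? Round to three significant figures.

Split the track: R_lower = x·R_p = 4.676 kΩ, R_upper = (1−x)·R_p = 5.424 kΩ.
(x·R_p) ‖ R_L = 4.278 kΩ.
Then V_out = V_CC · 4.278/(5.424 + 4.278) = 12.35 V.
(Unloaded: V_out = x·V_CC = 13.0 V.)

V_out ≈ 12.3 V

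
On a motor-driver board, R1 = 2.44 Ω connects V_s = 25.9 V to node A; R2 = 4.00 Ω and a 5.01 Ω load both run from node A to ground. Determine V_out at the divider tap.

V_out ≈ 12.4 V

R2 ‖ R_L = (4.00 × 5.01)/(4.00 + 5.01) = 2.224 Ω.
Voltage divider with the loaded lower leg: V_out = 25.9 × 2.224/(2.44 + 2.224) = 25.9 × 0.4769 = 12.35 V.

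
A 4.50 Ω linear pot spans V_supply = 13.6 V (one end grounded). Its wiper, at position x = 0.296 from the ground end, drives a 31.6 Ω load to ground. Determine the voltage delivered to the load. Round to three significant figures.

V_out ≈ 3.91 V

The pot divides into 3.168 Ω above the wiper and 1.332 Ω below.
Lower segment in parallel with the load: 1.332 ‖ 31.6 = 1.278 Ω.
V_out = 13.6 × 1.278/(3.168 + 1.278) = 3.910 V.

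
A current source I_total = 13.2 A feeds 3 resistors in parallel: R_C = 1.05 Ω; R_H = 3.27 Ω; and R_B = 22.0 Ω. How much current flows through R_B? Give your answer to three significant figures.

I ≈ 0.460 A

Conductances: ΣG = 1/1.05 + 1/3.27 + 1/22.0 = 1.304 (1/Ω).
R_B takes the fraction G_k/ΣG = 0.04545/1.304 = 0.03487, so I = 13.2 × 0.03487 = 0.4602 A.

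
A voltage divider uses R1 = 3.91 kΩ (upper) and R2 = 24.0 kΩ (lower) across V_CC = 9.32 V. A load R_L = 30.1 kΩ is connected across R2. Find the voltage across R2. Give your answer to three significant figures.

V_out ≈ 7.21 V

The load sits in parallel with R2, giving an effective lower resistance R2' = R2·R_L/(R2+R_L) = 13.35 kΩ.
Then V_out = V_CC · R2'/(R1 + R2') = 9.32 × 13.35/17.26 = 7.209 V.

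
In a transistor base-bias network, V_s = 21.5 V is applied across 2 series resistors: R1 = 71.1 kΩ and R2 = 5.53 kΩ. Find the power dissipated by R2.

Series current I = V_s/ΣR = 21.5/76.63 = 0.2806 mA.
P = I²R = 0.07872 × 5.53 = 0.4353 mW.

P ≈ 0.435 mW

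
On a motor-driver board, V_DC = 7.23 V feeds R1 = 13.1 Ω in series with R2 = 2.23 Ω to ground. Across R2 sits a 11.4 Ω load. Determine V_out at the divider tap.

First combine the lower leg with the load: R2 ‖ R_L = 1.865 Ω.
Voltage divider with the loaded lower leg: V_out = 7.23 × 1.865/(13.1 + 1.865) = 7.23 × 0.1246 = 0.9011 V.

V_out ≈ 0.901 V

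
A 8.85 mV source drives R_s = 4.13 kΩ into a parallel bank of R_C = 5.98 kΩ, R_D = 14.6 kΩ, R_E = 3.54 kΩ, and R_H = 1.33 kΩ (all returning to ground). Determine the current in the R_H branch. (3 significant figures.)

I ≈ 1.07 µA

Combine the parallel branches: R_p = (1/5.98 + 1/14.6 + 1/3.54 + 1/1.33)⁻¹ = 0.7874 kΩ.
V_A by voltage divider: V_A = 8.85 × 0.7874/(4.13 + 0.7874) = 1.417 mV.
Branch current I = V_A/R_H = 1.417/1.33 = 1.065 µA.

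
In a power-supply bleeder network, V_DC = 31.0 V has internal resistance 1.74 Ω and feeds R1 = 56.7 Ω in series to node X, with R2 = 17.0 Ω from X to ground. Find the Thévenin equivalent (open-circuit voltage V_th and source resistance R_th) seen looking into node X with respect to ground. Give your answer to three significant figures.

R1' = 1.74 + 56.7 = 58.44 Ω (source resistance + R1).
V_th is the unloaded tap voltage: V_DC · R2/(R1'+R2) = 31.0 × 0.2253 = 6.986 V.
Zeroing V_DC shorts the top of R1' to ground, so R_th = R1' ‖ R2 = 13.17 Ω.

V_th ≈ 6.99 V, R_th ≈ 13.2 Ω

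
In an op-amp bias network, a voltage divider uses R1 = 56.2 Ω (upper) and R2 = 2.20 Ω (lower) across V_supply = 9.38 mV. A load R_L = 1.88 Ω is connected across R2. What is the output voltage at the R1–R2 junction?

R2 ‖ R_L = (2.20 × 1.88)/(2.20 + 1.88) = 1.014 Ω.
Voltage divider with the loaded lower leg: V_out = 9.38 × 1.014/(56.2 + 1.014) = 9.38 × 0.01772 = 0.1662 mV.

V_out ≈ 0.166 mV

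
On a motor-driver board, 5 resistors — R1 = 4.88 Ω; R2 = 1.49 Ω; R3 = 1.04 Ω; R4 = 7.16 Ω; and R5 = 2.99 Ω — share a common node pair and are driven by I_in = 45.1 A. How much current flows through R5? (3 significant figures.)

I ≈ 6.52 A

ΣG = 1/4.88 + 1/1.49 + 1/1.04 + 1/7.16 + 1/2.99 = 2.312.
Current divider: I(R5) = I_in · G_k/ΣG = 45.1 × (0.3344/2.312) = 45.1 × 0.1447 = 6.525 A.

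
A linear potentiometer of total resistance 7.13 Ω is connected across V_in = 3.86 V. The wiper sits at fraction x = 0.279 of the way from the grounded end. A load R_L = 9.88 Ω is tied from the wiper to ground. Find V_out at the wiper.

V_out ≈ 0.940 V

The pot divides into 5.141 Ω above the wiper and 1.989 Ω below.
R_L loads the lower segment: effective lower R = 1.656 Ω.
Then V_out = V_in · 1.656/(5.141 + 1.656) = 0.9404 V.
(Unloaded: V_out = x·V_in = 1.08 V.)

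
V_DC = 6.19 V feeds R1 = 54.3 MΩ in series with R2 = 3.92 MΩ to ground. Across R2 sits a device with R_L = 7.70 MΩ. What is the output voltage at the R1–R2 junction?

The load sits in parallel with R2, giving an effective lower resistance R2' = R2·R_L/(R2+R_L) = 2.598 MΩ.
Then V_out = V_DC · R2'/(R1 + R2') = 6.19 × 2.598/56.90 = 0.2826 V.
(Unloaded it would be 0.417 V; the load pulls it down.)

V_out ≈ 0.283 V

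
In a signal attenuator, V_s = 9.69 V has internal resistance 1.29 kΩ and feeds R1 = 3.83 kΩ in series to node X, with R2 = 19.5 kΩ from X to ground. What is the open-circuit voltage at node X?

V_th ≈ 7.67 V

R1' = 1.29 + 3.83 = 5.120 kΩ (source resistance + R1).
Open-circuit (no load on X): V_th = V_s · R2/(R1' + R2) = 9.69 × 19.5/(5.120 + 19.5) = 7.675 V.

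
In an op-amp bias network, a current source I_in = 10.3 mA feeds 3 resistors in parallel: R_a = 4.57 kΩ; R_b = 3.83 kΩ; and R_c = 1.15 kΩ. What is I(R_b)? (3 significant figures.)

Conductances: ΣG = 1/4.57 + 1/3.83 + 1/1.15 = 1.349 (1/kΩ).
R_b takes the fraction G_k/ΣG = 0.2611/1.349 = 0.1935, so I = 10.3 × 0.1935 = 1.993 mA.

I ≈ 1.99 mA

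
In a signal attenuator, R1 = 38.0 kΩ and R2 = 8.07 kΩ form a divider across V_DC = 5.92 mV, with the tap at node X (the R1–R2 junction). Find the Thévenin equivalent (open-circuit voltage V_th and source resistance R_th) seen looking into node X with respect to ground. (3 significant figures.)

With X open, the divider is unloaded: V_th = 5.92 × 8.07/46.07 = 1.037 mV.
Looking into X with the source shorted: R_th = R1·R2/(R1+R2) = 38.00 × 8.07/46.07 = 6.656 kΩ.

V_th ≈ 1.04 mV, R_th ≈ 6.66 kΩ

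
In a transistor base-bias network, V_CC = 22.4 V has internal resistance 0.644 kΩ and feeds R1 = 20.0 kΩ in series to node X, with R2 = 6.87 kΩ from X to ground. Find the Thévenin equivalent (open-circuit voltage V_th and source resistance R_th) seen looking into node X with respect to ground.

V_th ≈ 5.59 V, R_th ≈ 5.15 kΩ

R1' = 0.644 + 20.0 = 20.64 kΩ (source resistance + R1).
V_th is the unloaded tap voltage: V_CC · R2/(R1'+R2) = 22.4 × 0.2497 = 5.593 V.
Looking into X with the source shorted: R_th = R1'·R2/(R1'+R2) = 20.64 × 6.87/27.51 = 5.155 kΩ.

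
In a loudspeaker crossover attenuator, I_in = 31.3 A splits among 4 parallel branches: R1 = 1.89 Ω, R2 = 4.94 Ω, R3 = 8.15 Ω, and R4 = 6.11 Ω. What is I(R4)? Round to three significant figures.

I ≈ 5.03 A

ΣG = 1/1.89 + 1/4.94 + 1/8.15 + 1/6.11 = 1.018.
Current divider: I(R4) = I_in · G_k/ΣG = 31.3 × (0.1637/1.018) = 31.3 × 0.1608 = 5.033 A.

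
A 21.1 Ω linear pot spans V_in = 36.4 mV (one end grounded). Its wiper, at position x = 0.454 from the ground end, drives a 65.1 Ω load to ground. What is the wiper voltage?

V_out ≈ 15.3 mV

The pot divides into 11.52 Ω above the wiper and 9.579 Ω below.
R_L loads the lower segment: effective lower R = 8.351 Ω.
Then V_out = V_in · 8.351/(11.52 + 8.351) = 15.30 mV.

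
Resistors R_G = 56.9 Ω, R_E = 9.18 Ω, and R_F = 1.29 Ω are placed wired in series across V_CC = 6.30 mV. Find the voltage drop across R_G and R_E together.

ΣR = 56.9 + 9.18 + 1.29 = 67.37 Ω.
R_{R_G..R_E} = 56.9 + 9.18 = 66.08 Ω.
V = V_CC · R/ΣR = 6.30 × 0.9809 = 6.179 mV.

V ≈ 6.18 mV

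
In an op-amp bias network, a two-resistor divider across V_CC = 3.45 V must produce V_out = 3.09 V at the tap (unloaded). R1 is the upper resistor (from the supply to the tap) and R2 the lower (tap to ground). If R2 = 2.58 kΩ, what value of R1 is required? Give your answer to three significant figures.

R1 ≈ 0.301 kΩ

V_out/V_CC = R2/(R1+R2) = 0.8957.
Rearranging, R1 = R2·(1−k)/k = 2.58 × 0.1165 = 0.3006 kΩ.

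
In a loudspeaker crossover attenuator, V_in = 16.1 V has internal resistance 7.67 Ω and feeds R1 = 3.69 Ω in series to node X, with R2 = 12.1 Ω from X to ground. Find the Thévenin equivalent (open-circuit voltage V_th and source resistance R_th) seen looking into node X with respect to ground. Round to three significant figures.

R1' = 7.67 + 3.69 = 11.36 Ω (source resistance + R1).
With X open, the divider is unloaded: V_th = 16.1 × 12.1/23.46 = 8.304 V.
Zeroing V_in shorts the top of R1' to ground, so R_th = R1' ‖ R2 = 5.859 Ω.

V_th ≈ 8.30 V, R_th ≈ 5.86 Ω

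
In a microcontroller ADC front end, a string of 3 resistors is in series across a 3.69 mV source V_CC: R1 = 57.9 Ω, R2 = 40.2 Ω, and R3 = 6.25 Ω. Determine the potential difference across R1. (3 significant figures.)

Series total: ΣR = 57.9 + 40.2 + 6.25 = 104.3 Ω.
Voltage divider: V = V_CC · (57.90 / 104.3) = 3.69 × 0.5549 = 2.047 mV.

V ≈ 2.05 mV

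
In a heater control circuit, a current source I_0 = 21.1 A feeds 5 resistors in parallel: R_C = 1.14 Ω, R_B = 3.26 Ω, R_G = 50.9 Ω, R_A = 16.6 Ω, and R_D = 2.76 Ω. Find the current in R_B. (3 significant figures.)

I ≈ 3.98 A

Conductances: ΣG = 1/1.14 + 1/3.26 + 1/50.9 + 1/16.6 + 1/2.76 = 1.626 (1/Ω).
R_B takes the fraction G_k/ΣG = 0.3067/1.626 = 0.1886, so I = 21.1 × 0.1886 = 3.980 A.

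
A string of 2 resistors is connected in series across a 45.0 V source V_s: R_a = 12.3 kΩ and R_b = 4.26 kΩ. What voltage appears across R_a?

ΣR = 12.3 + 4.26 = 16.56 kΩ.
Voltage divider: V = V_s · (12.30 / 16.56) = 45.0 × 0.7428 = 33.42 V.

V ≈ 33.4 V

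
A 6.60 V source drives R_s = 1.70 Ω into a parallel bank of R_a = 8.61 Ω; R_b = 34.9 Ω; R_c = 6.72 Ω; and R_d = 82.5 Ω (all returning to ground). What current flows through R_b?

Parallel bank: R_p = 1/(1/8.61 + 1/34.9 + 1/6.72 + 1/82.5) = 3.271 Ω.
V_A by voltage divider: V_A = 6.60 × 3.271/(1.70 + 3.271) = 4.343 V.
Branch current I = V_A/R_b = 4.343/34.9 = 0.1244 A.
(Check via current divider: I_total = 1.328 A; share G_k/ΣG = 0.09372 → same result.)

I ≈ 0.124 A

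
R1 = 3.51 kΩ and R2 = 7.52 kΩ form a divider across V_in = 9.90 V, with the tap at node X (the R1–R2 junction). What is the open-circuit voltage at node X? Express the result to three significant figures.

V_th ≈ 6.75 V

With X open, the divider is unloaded: V_th = 9.90 × 7.52/11.03 = 6.750 V.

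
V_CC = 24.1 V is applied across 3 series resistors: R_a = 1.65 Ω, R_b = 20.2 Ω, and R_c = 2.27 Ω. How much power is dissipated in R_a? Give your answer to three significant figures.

P ≈ 1.65 W

The common current is I = 24.1/24.12 = 0.9992 A.
P(R_a) = I²·R_a = (0.9992)² × 1.65 = 1.647 W.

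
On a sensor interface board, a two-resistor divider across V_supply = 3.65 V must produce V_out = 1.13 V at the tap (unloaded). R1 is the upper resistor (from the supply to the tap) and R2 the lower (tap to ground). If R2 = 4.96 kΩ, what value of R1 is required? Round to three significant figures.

R1 ≈ 11.1 kΩ

The divider ratio is R2/(R1+R2) = 1.13/3.65 = 0.3096.
R1 = R2·(1/k − 1) = 4.96 × 2.230 = 11.06 kΩ.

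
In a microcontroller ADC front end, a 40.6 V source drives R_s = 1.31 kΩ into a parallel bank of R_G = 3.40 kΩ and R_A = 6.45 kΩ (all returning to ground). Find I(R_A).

I ≈ 3.96 mA

Parallel bank: R_p = 1/(1/3.40 + 1/6.45) = 2.226 kΩ.
V_A = 40.6 × 2.226/3.536 = 25.56 V.
I(R_A) = V_A / R_A = 25.56/6.45 = 3.963 mA.
(Equivalently: I_total = 11.48 mA, then current-divider fraction G_k/ΣG = 0.3452.)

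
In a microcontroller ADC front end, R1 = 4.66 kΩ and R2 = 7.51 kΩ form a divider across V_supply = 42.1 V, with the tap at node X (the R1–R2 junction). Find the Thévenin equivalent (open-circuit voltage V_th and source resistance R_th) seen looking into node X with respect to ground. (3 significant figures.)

V_th is the unloaded tap voltage: V_supply · R2/(R1+R2) = 42.1 × 0.6171 = 25.98 V.
With V_supply suppressed (replaced by a short), R_th = R1 ‖ R2 = (4.660 × 7.51)/(4.660 + 7.51) = 2.876 kΩ.

V_th ≈ 26.0 V, R_th ≈ 2.88 kΩ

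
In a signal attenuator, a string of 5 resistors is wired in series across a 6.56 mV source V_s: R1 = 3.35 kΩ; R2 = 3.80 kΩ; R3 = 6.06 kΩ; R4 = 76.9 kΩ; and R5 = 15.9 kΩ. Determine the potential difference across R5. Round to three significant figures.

V ≈ 0.984 mV

ΣR = 3.35 + 3.80 + 6.06 + 76.9 + 15.9 = 106.0 kΩ.
Voltage divider: V = V_s · (15.90 / 106.0) = 6.56 × 0.1500 = 0.9839 mV.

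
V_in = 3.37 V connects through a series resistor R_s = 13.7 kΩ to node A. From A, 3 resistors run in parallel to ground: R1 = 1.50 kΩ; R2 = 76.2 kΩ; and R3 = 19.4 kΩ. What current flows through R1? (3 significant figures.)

Combine the parallel branches: R_p = (1/1.50 + 1/76.2 + 1/19.4)⁻¹ = 1.367 kΩ.
Node voltage V_A = V_in · R_p/(R_s + R_p) = 3.37 × 0.09075 = 0.3058 V.
Branch current I = V_A/R1 = 0.3058/1.50 = 0.2039 mA.

I ≈ 0.204 mA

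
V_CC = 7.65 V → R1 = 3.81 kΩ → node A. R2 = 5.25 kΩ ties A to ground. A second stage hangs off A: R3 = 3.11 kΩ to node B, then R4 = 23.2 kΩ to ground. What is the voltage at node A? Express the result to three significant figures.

V_A ≈ 4.09 V

Looking into the second stage from A: R3 + R4 = 26.31 kΩ appears in parallel with R2.
Effective lower resistance at A: R2 ‖ 26.31 = 4.377 kΩ.
So V_A = 7.65 × 0.5346 = 4.090 V.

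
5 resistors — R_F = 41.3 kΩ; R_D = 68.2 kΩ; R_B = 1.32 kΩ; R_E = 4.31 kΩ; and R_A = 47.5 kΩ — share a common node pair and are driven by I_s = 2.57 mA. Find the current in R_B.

Conductances: ΣG = 1/41.3 + 1/68.2 + 1/1.32 + 1/4.31 + 1/47.5 = 1.050 (1/kΩ).
R_B takes the fraction G_k/ΣG = 0.7576/1.050 = 0.7218, so I = 2.57 × 0.7218 = 1.855 mA.

I ≈ 1.86 mA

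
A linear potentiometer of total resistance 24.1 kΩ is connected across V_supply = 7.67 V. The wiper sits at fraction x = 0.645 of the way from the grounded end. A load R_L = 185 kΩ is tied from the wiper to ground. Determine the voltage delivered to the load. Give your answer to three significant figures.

Lower segment x·R_p = 15.54 kΩ; upper segment (1−x)·R_p = 8.556 kΩ.
R_L loads the lower segment: effective lower R = 14.34 kΩ.
Loaded-divider output: V_out = 7.67 × 0.6263 = 4.804 V.

V_out ≈ 4.80 V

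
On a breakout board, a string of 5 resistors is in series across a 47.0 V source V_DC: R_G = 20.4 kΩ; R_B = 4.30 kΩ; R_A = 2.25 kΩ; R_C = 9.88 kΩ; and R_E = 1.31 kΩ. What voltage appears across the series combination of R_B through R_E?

V ≈ 21.9 V

Series total: ΣR = 20.4 + 4.30 + 2.25 + 9.88 + 1.31 = 38.14 kΩ.
R_{R_B..R_E} = 4.30 + 2.25 + 9.88 + 1.31 = 17.74 kΩ.
By the voltage-divider rule, V = 47.0 × 17.74/38.14 = 21.86 V.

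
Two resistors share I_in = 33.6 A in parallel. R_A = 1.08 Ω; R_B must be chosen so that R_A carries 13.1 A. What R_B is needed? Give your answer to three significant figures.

Two-branch current divider: I_A = I_in · R_B/(R_A + R_B).
13.1/33.6 = R_B/(R_A + R_B) → R_B = R_A · (0.3899)/(1 − 0.3899) = 1.08 × 0.6390 = 0.6901 Ω.

R_B ≈ 0.690 Ω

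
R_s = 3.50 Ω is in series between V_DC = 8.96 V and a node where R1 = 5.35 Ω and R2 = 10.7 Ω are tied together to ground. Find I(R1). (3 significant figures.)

Parallel bank: R_p = 1/(1/5.35 + 1/10.7) = 3.567 Ω.
V_A by voltage divider: V_A = 8.96 × 3.567/(3.50 + 3.567) = 4.522 V.
I(R1) = V_A / R1 = 4.522/5.35 = 0.8453 A.

I ≈ 0.845 A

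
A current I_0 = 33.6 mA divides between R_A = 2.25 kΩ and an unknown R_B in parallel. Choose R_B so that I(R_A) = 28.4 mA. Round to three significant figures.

The fraction through R_A equals R_B/(R_A+R_B).
With f = 0.8452, R_B = R_A · f/(1−f) = 2.25 × 5.462 = 12.29 kΩ.

R_B ≈ 12.3 kΩ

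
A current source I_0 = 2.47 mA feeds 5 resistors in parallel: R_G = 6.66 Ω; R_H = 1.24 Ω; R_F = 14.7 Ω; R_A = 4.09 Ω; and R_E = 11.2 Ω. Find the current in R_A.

ΣG = 1/6.66 + 1/1.24 + 1/14.7 + 1/4.09 + 1/11.2 = 1.358.
R_A takes the fraction G_k/ΣG = 0.2445/1.358 = 0.1800, so I = 2.47 × 0.1800 = 0.4446 mA.

I ≈ 0.445 mA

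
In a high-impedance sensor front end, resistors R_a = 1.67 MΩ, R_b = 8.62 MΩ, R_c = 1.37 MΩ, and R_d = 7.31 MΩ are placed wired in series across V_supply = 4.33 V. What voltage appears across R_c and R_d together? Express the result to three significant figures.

Total series resistance ΣR = 1.67 + 8.62 + 1.37 + 7.31 = 18.97 MΩ.
R_{R_c..R_d} = 1.37 + 7.31 = 8.680 MΩ.
By the voltage-divider rule, V = 4.33 × 8.680/18.97 = 1.981 V.

V ≈ 1.98 V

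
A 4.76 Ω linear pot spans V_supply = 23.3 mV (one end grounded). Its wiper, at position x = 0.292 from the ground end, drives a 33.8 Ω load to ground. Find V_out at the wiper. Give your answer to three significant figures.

V_out ≈ 6.61 mV

Split the track: R_lower = x·R_p = 1.390 Ω, R_upper = (1−x)·R_p = 3.370 Ω.
Lower segment in parallel with the load: 1.390 ‖ 33.8 = 1.335 Ω.
V_out = 23.3 × 1.335/(3.370 + 1.335) = 6.611 mV.
(Unloaded: V_out = x·V_supply = 6.80 mV.)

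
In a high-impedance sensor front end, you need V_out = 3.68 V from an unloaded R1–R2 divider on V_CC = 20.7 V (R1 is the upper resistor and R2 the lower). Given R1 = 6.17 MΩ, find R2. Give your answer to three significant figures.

R2 ≈ 1.33 MΩ

The divider ratio is R2/(R1+R2) = 3.68/20.7 = 0.1778.
Rearranging, R2 = R1·k/(1−k) = 6.17 × 0.2162 = 1.334 MΩ.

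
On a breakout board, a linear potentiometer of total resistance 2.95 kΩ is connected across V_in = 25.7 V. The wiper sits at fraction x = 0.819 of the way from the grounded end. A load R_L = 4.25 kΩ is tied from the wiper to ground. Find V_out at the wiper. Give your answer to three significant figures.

V_out ≈ 19.1 V

Lower segment x·R_p = 2.416 kΩ; upper segment (1−x)·R_p = 0.5340 kΩ.
R_L loads the lower segment: effective lower R = 1.540 kΩ.
Loaded-divider output: V_out = 25.7 × 0.7426 = 19.08 V.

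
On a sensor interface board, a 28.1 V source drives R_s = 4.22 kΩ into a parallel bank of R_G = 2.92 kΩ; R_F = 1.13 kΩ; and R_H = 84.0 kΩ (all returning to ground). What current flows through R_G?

I ≈ 1.54 mA

Combine the parallel branches: R_p = (1/2.92 + 1/1.13 + 1/84.0)⁻¹ = 0.8069 kΩ.
V_A by voltage divider: V_A = 28.1 × 0.8069/(4.22 + 0.8069) = 4.510 V.
Branch current I = V_A/R_G = 4.510/2.92 = 1.545 mA.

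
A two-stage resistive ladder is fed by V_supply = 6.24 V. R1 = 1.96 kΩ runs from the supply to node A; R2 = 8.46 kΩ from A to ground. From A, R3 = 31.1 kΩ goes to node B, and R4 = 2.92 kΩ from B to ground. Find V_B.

The second stage (R3 + R4 = 34.02 kΩ) loads node A in parallel with R2.
Effective lower resistance at A: R2 ‖ 34.02 = 6.775 kΩ.
V_A = 6.24 × 6.775/(1.96 + 6.775) = 4.840 V.
Then the unloaded second divider: V_B = V_A × R4/(R3+R4) = 4.840 × 0.08583 = 0.4154 V.

V_B ≈ 0.415 V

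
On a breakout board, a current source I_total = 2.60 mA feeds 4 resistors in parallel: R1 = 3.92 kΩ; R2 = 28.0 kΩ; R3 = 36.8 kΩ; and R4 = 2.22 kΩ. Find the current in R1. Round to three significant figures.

Total conductance ΣG = 1/3.92 + 1/28.0 + 1/36.8 + 1/2.22 = 0.7684 (units of 1/kΩ).
By the current-divider rule, I = I_total · G_k/ΣG = 2.60 × 0.3320 = 0.8631 mA.

I ≈ 0.863 mA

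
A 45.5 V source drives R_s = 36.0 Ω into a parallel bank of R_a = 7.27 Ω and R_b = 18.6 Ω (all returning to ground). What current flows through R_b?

Combine the parallel branches: R_p = (1/7.27 + 1/18.6)⁻¹ = 5.227 Ω.
V_A = 45.5 × 5.227/41.23 = 5.769 V.
I(R_b) = V_A / R_b = 5.769/18.6 = 0.3101 A.

I ≈ 0.310 A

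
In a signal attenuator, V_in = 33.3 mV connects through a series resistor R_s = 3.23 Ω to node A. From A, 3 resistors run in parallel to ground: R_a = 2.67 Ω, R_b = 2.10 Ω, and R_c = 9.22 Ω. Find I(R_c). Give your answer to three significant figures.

I ≈ 0.881 mA

Parallel bank: R_p = 1/(1/2.67 + 1/2.10 + 1/9.22) = 1.043 Ω.
Node voltage V_A = V_in · R_p/(R_s + R_p) = 33.3 × 0.2440 = 8.126 mV.
Branch current I = V_A/R_c = 8.126/9.22 = 0.8813 mA.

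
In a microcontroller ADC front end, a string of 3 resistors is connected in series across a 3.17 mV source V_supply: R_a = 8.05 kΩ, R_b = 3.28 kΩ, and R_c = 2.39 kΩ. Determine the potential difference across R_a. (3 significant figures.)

V ≈ 1.86 mV

ΣR = 8.05 + 3.28 + 2.39 = 13.72 kΩ.
V = V_supply · R/ΣR = 3.17 × 0.5867 = 1.860 mV.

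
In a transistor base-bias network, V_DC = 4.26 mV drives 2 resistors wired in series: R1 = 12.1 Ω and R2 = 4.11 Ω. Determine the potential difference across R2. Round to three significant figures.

Series total: ΣR = 12.1 + 4.11 = 16.21 Ω.
By the voltage-divider rule, V = 4.26 × 4.110/16.21 = 1.080 mV.

V ≈ 1.08 mV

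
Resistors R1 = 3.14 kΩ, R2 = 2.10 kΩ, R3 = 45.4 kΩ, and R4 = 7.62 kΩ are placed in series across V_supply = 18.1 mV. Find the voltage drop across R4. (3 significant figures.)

ΣR = 3.14 + 2.10 + 45.4 + 7.62 = 58.26 kΩ.
V = V_supply · R/ΣR = 18.1 × 0.1308 = 2.367 mV.

V ≈ 2.37 mV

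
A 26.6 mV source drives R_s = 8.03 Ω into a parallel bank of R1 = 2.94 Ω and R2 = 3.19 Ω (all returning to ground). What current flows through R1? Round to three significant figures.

I ≈ 1.45 mA

Parallel bank: R_p = 1/(1/2.94 + 1/3.19) = 1.530 Ω.
V_A by voltage divider: V_A = 26.6 × 1.530/(8.03 + 1.530) = 4.257 mV.
Branch current I = V_A/R1 = 4.257/2.94 = 1.448 mA.
(Check via current divider: I_total = 2.782 mA; share G_k/ΣG = 0.5204 → same result.)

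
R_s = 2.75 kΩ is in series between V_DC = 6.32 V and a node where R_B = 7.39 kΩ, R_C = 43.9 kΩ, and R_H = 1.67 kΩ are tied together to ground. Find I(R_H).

I ≈ 1.23 mA

Combine the parallel branches: R_p = (1/7.39 + 1/43.9 + 1/1.67)⁻¹ = 1.321 kΩ.
V_A = 6.32 × 1.321/4.071 = 2.051 V.
I(R_H) = V_A / R_H = 2.051/1.67 = 1.228 mA.
(Equivalently: I_total = 1.552 mA, then current-divider fraction G_k/ΣG = 0.7911.)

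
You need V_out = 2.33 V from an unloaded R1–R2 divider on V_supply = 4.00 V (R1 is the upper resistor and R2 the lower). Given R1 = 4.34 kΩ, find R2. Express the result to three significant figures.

R2 ≈ 6.06 kΩ

Required fraction k = V_out/V_supply = 0.5825.
Rearranging, R2 = R1·k/(1−k) = 4.34 × 1.395 = 6.055 kΩ.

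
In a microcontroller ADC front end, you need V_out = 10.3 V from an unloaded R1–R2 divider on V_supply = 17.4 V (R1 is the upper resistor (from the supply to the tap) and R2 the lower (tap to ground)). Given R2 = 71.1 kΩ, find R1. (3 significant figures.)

The divider ratio is R2/(R1+R2) = 10.3/17.4 = 0.5920.
Rearranging, R1 = R2·(1−k)/k = 71.1 × 0.6893 = 49.01 kΩ.

R1 ≈ 49.0 kΩ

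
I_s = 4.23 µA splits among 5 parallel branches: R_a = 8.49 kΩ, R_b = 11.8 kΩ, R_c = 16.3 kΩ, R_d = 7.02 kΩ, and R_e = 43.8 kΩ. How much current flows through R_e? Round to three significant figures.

Conductances: ΣG = 1/8.49 + 1/11.8 + 1/16.3 + 1/7.02 + 1/43.8 = 0.4292 (1/kΩ).
Current divider: I(R_e) = I_s · G_k/ΣG = 4.23 × (0.02283/0.4292) = 4.23 × 0.05320 = 0.2250 µA.

I ≈ 0.225 µA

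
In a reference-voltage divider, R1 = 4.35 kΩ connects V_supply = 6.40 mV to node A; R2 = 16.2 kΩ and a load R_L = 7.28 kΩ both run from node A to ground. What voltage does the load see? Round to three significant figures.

V_out ≈ 3.43 mV

The load sits in parallel with R2, giving an effective lower resistance R2' = R2·R_L/(R2+R_L) = 5.023 kΩ.
Now apply the divider: V_out = 6.40 × 0.5359 = 3.430 mV.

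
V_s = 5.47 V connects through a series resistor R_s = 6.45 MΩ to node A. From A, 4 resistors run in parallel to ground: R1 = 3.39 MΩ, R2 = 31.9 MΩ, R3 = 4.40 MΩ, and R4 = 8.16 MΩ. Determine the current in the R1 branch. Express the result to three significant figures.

I ≈ 0.301 µA

Combine the parallel branches: R_p = (1/3.39 + 1/31.9 + 1/4.40 + 1/8.16)⁻¹ = 1.479 MΩ.
V_A = 5.47 × 1.479/7.929 = 1.020 V.
I(R1) = V_A / R1 = 1.020/3.39 = 0.3010 µA.
(Check via current divider: I_total = 0.6899 µA; share G_k/ΣG = 0.4363 → same result.)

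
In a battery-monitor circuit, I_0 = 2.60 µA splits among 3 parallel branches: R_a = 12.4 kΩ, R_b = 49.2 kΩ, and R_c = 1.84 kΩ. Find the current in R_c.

I ≈ 2.19 µA

Conductances: ΣG = 1/12.4 + 1/49.2 + 1/1.84 = 0.6444 (1/kΩ).
Current divider: I(R_c) = I_0 · G_k/ΣG = 2.60 × (0.5435/0.6444) = 2.60 × 0.8433 = 2.193 µA.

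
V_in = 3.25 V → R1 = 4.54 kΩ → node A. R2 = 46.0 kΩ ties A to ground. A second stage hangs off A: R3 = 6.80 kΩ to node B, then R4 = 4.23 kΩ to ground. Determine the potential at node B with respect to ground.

The second stage (R3 + R4 = 11.03 kΩ) loads node A in parallel with R2.
Effective lower resistance at A: R2 ‖ 11.03 = 8.897 kΩ.
So V_A = 3.25 × 0.6621 = 2.152 V.
V_B = V_A × 0.3835 = 0.8252 V.

V_B ≈ 0.825 V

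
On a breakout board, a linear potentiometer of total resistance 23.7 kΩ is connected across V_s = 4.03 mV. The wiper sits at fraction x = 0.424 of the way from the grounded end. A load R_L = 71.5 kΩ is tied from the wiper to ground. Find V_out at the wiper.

V_out ≈ 1.58 mV

The pot divides into 13.65 kΩ above the wiper and 10.05 kΩ below.
R_L loads the lower segment: effective lower R = 8.811 kΩ.
Loaded-divider output: V_out = 4.03 × 0.3922 = 1.581 mV.
(Unloaded: V_out = x·V_s = 1.71 mV.)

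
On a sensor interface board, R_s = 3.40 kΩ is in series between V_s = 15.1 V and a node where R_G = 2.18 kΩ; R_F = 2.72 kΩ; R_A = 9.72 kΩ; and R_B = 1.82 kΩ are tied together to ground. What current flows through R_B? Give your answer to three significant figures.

Combine the parallel branches: R_p = (1/2.18 + 1/2.72 + 1/9.72 + 1/1.82)⁻¹ = 0.6763 kΩ.
Node voltage V_A = V_s · R_p/(R_s + R_p) = 15.1 × 0.1659 = 2.505 V.
I(R_B) = V_A / R_B = 2.505/1.82 = 1.376 mA.

I ≈ 1.38 mA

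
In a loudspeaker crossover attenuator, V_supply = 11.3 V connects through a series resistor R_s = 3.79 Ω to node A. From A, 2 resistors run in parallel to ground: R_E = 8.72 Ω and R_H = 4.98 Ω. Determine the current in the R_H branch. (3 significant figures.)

I ≈ 1.03 A

Parallel bank: R_p = 1/(1/8.72 + 1/4.98) = 3.170 Ω.
Node voltage V_A = V_supply · R_p/(R_s + R_p) = 11.3 × 0.4554 = 5.146 V.
Branch current I = V_A/R_H = 5.146/4.98 = 1.033 A.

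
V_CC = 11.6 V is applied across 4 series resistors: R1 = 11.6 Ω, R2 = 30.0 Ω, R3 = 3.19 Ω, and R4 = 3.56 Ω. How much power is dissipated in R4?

Series current I = V_CC/ΣR = 11.6/48.35 = 0.2399 A.
P = I²R = 0.05756 × 3.56 = 0.2049 W.

P ≈ 0.205 W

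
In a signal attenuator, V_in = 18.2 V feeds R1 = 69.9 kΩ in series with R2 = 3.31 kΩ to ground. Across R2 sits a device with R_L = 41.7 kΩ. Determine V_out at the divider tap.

R2 ‖ R_L = (3.31 × 41.7)/(3.31 + 41.7) = 3.067 kΩ.
Then V_out = V_in · R2'/(R1 + R2') = 18.2 × 3.067/72.97 = 0.7649 V.

V_out ≈ 0.765 V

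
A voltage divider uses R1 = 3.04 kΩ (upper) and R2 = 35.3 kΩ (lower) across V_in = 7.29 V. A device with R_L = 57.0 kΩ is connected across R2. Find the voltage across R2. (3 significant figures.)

R2 ‖ R_L = (35.3 × 57.0)/(35.3 + 57.0) = 21.80 kΩ.
Now apply the divider: V_out = 7.29 × 0.8776 = 6.398 V.
(Unloaded it would be 6.71 V; the load pulls it down.)

V_out ≈ 6.40 V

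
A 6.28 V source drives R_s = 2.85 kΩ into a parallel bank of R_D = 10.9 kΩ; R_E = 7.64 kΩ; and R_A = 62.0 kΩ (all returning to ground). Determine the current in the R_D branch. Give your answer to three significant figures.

I ≈ 0.343 mA

Combine the parallel branches: R_p = (1/10.9 + 1/7.64 + 1/62.0)⁻¹ = 4.188 kΩ.
V_A = 6.28 × 4.188/7.038 = 3.737 V.
I(R_D) = V_A / R_D = 3.737/10.9 = 0.3428 mA.
(Check via current divider: I_total = 0.8923 mA; share G_k/ΣG = 0.3842 → same result.)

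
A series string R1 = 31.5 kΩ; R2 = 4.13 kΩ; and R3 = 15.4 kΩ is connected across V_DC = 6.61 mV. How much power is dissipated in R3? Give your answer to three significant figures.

P ≈ 0.258 nW

ΣR = 51.03 kΩ → I = 6.61/51.03 = 0.1295 µA.
V(R3) = I·R = 1.995 mV; P = V·I = 1.995 × 0.1295 = 0.2584 nW.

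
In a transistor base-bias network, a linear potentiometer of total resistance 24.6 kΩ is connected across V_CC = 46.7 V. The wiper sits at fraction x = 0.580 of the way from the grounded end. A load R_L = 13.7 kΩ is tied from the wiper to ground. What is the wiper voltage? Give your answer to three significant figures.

V_out ≈ 18.8 V

The pot divides into 10.33 kΩ above the wiper and 14.27 kΩ below.
(x·R_p) ‖ R_L = 6.989 kΩ.
Then V_out = V_CC · 6.989/(10.33 + 6.989) = 18.84 V.
(Unloaded: V_out = x·V_CC = 27.1 V.)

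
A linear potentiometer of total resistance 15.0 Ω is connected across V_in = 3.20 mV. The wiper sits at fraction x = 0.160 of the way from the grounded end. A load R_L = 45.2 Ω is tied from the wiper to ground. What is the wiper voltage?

V_out ≈ 0.490 mV

Split the track: R_lower = x·R_p = 2.400 Ω, R_upper = (1−x)·R_p = 12.60 Ω.
R_L loads the lower segment: effective lower R = 2.279 Ω.
Then V_out = V_in · 2.279/(12.60 + 2.279) = 0.4901 mV.
(Unloaded: V_out = x·V_in = 0.512 mV.)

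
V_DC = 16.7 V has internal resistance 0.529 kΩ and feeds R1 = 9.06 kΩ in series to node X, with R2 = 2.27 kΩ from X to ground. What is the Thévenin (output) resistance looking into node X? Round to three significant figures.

R_th ≈ 1.84 kΩ

R1' = 0.529 + 9.06 = 9.589 kΩ (source resistance + R1).
Looking into X with the source shorted: R_th = R1'·R2/(R1'+R2) = 9.589 × 2.27/11.86 = 1.835 kΩ.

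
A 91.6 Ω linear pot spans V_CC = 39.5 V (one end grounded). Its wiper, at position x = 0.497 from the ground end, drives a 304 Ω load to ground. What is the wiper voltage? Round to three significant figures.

Lower segment x·R_p = 45.53 Ω; upper segment (1−x)·R_p = 46.07 Ω.
(x·R_p) ‖ R_L = 39.60 Ω.
Then V_out = V_CC · 39.60/(46.07 + 39.60) = 18.26 V.
(Unloaded: V_out = x·V_CC = 19.6 V.)

V_out ≈ 18.3 V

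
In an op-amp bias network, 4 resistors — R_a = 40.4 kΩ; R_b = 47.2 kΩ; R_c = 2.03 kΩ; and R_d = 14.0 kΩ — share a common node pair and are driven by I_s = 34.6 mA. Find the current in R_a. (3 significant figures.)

Total conductance ΣG = 1/40.4 + 1/47.2 + 1/2.03 + 1/14.0 = 0.6100 (units of 1/kΩ).
By the current-divider rule, I = I_s · G_k/ΣG = 34.6 × 0.04058 = 1.404 mA.

I ≈ 1.40 mA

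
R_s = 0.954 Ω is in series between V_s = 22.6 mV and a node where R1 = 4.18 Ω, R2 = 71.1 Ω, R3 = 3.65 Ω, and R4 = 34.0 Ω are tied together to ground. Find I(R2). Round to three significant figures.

Parallel bank: R_p = 1/(1/4.18 + 1/71.1 + 1/3.65 + 1/34.0) = 1.796 Ω.
Node voltage V_A = V_s · R_p/(R_s + R_p) = 22.6 × 0.6531 = 14.76 mV.
Branch current I = V_A/R2 = 14.76/71.1 = 0.2076 mA.
(Check via current divider: I_total = 8.217 mA; share G_k/ΣG = 0.02527 → same result.)

I ≈ 0.208 mA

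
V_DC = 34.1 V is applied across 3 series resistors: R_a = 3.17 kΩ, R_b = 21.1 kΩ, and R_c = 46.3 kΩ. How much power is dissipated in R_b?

P ≈ 4.93 mW

The common current is I = 34.1/70.57 = 0.4832 mA.
V(R_b) = I·R = 10.20 V; P = V·I = 10.20 × 0.4832 = 4.927 mW.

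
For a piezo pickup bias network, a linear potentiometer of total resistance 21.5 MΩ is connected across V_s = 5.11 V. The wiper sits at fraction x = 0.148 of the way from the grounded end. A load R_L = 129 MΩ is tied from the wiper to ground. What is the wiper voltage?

Lower segment x·R_p = 3.182 MΩ; upper segment (1−x)·R_p = 18.32 MΩ.
(x·R_p) ‖ R_L = 3.105 MΩ.
Loaded-divider output: V_out = 5.11 × 0.1450 = 0.7407 V.
(Unloaded: V_out = x·V_s = 0.756 V.)

V_out ≈ 0.741 V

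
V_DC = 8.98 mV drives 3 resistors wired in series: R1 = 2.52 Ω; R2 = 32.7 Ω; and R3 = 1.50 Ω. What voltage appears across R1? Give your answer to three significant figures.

Total series resistance ΣR = 2.52 + 32.7 + 1.50 = 36.72 Ω.
V = V_DC · R/ΣR = 8.98 × 0.06863 = 0.6163 mV.

V ≈ 0.616 mV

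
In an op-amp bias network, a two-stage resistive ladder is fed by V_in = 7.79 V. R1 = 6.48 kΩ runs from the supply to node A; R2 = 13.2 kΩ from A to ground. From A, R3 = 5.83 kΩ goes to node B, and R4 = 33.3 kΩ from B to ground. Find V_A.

Node A sees R2 in parallel with the series input of stage 2, R3 + R4 = 39.13 kΩ.
R2 ‖ (R3+R4) = 9.870 kΩ.
V_A = 7.79 × 9.870/(6.48 + 9.870) = 4.703 V.

V_A ≈ 4.70 V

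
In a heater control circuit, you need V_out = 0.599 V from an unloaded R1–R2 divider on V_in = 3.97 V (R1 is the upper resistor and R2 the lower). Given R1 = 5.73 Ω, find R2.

R2 ≈ 1.02 Ω

V_out/V_in = R2/(R1+R2) = 0.1509.
R2 = R1 · 0.1509/(1 − 0.1509) = 1.018 Ω.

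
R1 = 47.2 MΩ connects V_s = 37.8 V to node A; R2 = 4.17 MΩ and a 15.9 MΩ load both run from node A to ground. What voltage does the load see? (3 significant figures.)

V_out ≈ 2.47 V

R2 ‖ R_L = (4.17 × 15.9)/(4.17 + 15.9) = 3.304 MΩ.
Voltage divider with the loaded lower leg: V_out = 37.8 × 3.304/(47.2 + 3.304) = 37.8 × 0.06541 = 2.473 V.
(Unloaded it would be 3.07 V; the load pulls it down.)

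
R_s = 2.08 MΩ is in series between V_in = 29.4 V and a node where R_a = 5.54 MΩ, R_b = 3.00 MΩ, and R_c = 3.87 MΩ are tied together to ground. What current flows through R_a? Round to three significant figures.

Equivalent of the parallel group: R_p = 1.295 MΩ.
V_A = 29.4 × 1.295/3.375 = 11.28 V.
I(R_a) = V_A / R_a = 11.28/5.54 = 2.036 µA.

I ≈ 2.04 µA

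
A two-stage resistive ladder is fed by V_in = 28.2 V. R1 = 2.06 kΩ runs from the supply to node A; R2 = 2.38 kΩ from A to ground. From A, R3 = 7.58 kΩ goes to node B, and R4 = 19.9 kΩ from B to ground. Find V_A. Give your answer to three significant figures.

V_A ≈ 14.5 V

The second stage (R3 + R4 = 27.48 kΩ) loads node A in parallel with R2.
R2 ‖ (R3+R4) = 2.190 kΩ.
So V_A = 28.2 × 0.5153 = 14.53 V.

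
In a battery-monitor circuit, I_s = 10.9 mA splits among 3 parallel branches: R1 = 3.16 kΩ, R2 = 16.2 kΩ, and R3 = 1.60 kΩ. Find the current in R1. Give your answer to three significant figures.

I ≈ 3.44 mA

Total conductance ΣG = 1/3.16 + 1/16.2 + 1/1.60 = 1.003 (units of 1/kΩ).
Current divider: I(R1) = I_s · G_k/ΣG = 10.9 × (0.3165/1.003) = 10.9 × 0.3155 = 3.438 mA.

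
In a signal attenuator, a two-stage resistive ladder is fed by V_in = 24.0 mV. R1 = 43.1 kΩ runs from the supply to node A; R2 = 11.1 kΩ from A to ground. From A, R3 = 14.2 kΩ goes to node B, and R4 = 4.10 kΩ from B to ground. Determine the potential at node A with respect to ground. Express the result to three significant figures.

Looking into the second stage from A: R3 + R4 = 18.30 kΩ appears in parallel with R2.
R2 ‖ (R3+R4) = 6.909 kΩ.
V_A = 24.0 × 6.909/(43.1 + 6.909) = 3.316 mV.

V_A ≈ 3.32 mV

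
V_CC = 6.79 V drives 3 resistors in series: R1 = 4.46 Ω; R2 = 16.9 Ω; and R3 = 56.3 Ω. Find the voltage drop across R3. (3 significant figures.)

Series total: ΣR = 4.46 + 16.9 + 56.3 = 77.66 Ω.
Voltage divider: V = V_CC · (56.30 / 77.66) = 6.79 × 0.7250 = 4.922 V.

V ≈ 4.92 V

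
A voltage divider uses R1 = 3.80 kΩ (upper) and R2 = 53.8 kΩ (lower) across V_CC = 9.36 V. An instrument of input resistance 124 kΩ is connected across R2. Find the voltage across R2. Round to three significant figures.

V_out ≈ 8.50 V

The load sits in parallel with R2, giving an effective lower resistance R2' = R2·R_L/(R2+R_L) = 37.52 kΩ.
Voltage divider with the loaded lower leg: V_out = 9.36 × 37.52/(3.80 + 37.52) = 9.36 × 0.9080 = 8.499 V.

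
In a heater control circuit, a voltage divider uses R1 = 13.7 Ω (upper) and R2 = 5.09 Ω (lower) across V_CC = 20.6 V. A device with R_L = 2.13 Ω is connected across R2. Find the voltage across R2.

V_out ≈ 2.03 V

First combine the lower leg with the load: R2 ‖ R_L = 1.502 Ω.
Voltage divider with the loaded lower leg: V_out = 20.6 × 1.502/(13.7 + 1.502) = 20.6 × 0.09878 = 2.035 V.
(Unloaded it would be 5.58 V; the load pulls it down.)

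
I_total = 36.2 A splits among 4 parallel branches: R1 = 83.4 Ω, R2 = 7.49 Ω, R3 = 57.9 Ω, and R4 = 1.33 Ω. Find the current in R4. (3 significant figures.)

Conductances: ΣG = 1/83.4 + 1/7.49 + 1/57.9 + 1/1.33 = 0.9147 (1/Ω).
Current divider: I(R4) = I_total · G_k/ΣG = 36.2 × (0.7519/0.9147) = 36.2 × 0.8220 = 29.76 A.

I ≈ 29.8 A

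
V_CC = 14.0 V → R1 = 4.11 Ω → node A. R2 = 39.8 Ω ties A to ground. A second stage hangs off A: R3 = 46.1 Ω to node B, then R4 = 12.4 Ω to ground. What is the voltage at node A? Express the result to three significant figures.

V_A ≈ 11.9 V

Node A sees R2 in parallel with the series input of stage 2, R3 + R4 = 58.50 Ω.
Effective lower resistance at A: R2 ‖ 58.50 = 23.69 Ω.
V_A = 14.0 × 23.69/(4.11 + 23.69) = 11.93 V.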